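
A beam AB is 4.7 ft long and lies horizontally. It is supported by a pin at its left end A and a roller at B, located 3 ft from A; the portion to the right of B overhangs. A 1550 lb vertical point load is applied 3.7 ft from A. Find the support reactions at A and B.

A_x = 0, A_y = -361.7 lb, B_y = 1912 lb

Taking moments about A: B_y·3 − 1550·3.7 = 0 → B_y = 5735/3 = 1911.67 ≈ 1912 lb.
ΣF_y = 0: A_y + 1911.67 − 1550 = 0 → A_y = -361.7 lb.
ΣF_x = 0: no horizontal applied forces, so A_x = 0.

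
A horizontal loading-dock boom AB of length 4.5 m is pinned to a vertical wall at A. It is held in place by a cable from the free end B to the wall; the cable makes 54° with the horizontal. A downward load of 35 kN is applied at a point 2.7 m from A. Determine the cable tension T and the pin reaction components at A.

ΣM about A: T·sin54°·4.5 − 35·2.7 = 0 → T = 94.5/(4.5·0.809017) = 25.9574 ≈ 25.96 kN.
ΣF_x = 0: A_x − T·cos54° = 0 → A_x = 25.9574 × 0.587785 = 15.26 kN.
ΣF_y = 0: A_y + T·sin54° − 35 = 0 → A_y = 35 − 25.9574 × 0.809017 = 14.00 kN.

T = 25.96 kN, A_x = 15.26 kN, A_y = 14.00 kN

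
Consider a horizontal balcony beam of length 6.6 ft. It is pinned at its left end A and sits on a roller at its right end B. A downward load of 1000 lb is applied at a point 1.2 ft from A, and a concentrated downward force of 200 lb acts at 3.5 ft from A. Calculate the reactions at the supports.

A_x = 0, A_y = 912.1 lb, B_y = 287.9 lb

Taking moments about A: B_y·6.6 − 1000·1.2 − 200·3.5 = 0 → B_y = 1900/6.6 = 287.879 ≈ 287.9 lb.
ΣF_y = 0: A_y + 287.879 − 1000 − 200 = 0 → A_y = 912.1 lb.
ΣF_x = 0: no horizontal applied forces, so A_x = 0.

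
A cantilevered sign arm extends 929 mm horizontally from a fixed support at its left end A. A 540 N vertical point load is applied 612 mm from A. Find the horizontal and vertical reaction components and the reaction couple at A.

ΣF_x = 0: A_x = 0.
ΣF_y = 0: A_y − 540 = 0 → A_y = 540.0 N.
ΣM about A: M_A − 540·612 = 0 → M_A = 330500 N·mm.

A_x = 0, A_y = 540.0 N, M_A = 330500 N·mm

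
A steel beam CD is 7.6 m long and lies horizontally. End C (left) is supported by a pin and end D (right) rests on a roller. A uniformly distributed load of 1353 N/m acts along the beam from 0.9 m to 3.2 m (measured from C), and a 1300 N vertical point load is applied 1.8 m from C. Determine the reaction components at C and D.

C_x = 0, C_y = 3265 N, D_y = 1147 N

Resultant of the distributed load: 1353 × 2.3 = 3111.9 N at 2.05 m from C.
Taking moments about C: D_y·7.6 − (1353·2.3)·2.05 − 1300·1.8 = 0 → D_y = 8719.395/7.6 = 1147.29 ≈ 1147 N.
ΣF_y = 0: C_y + 1147.29 − 1353·2.3 − 1300 = 0 → C_y = 3265 N.
ΣF_x = 0: no horizontal applied forces, so C_x = 0.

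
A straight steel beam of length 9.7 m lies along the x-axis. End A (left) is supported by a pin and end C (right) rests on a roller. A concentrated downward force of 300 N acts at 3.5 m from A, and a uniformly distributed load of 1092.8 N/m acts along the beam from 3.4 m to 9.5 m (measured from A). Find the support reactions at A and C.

A_x = 0, A_y = 2425 N, C_y = 4541 N

Resultant of the distributed load: 1092.8 × 6.1 = 6666.08 N at 6.45 m from A.
Moments about A: C_y·9.7 − 300·3.5 − (1092.8·6.1)·6.45 = 0 → C_y = 44046.216/9.7 = 4540.85 ≈ 4541 N.
ΣF_y = 0: A_y + 4540.85 − 300 − 1092.8·6.1 = 0 → A_y = 2425 N.
ΣF_x = 0: no horizontal applied forces, so A_x = 0.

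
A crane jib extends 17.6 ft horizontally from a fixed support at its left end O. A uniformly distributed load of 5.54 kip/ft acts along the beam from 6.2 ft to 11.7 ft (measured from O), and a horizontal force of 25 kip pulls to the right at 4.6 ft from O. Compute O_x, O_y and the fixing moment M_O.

Resultant of the distributed load: 5.54 × 5.5 = 30.47 kip at 8.95 ft from O.
ΣF_x = 0: O_x + 25 = 0 → O_x = -25.00 kip.
ΣF_y = 0: O_y − 5.54·5.5 = 0 → O_y = 30.47 kip.
ΣM about O: M_O − (5.54·5.5)·8.95 = 0 → M_O = 272.7 kip·ft.

O_x = -25.00 kip, O_y = 30.47 kip, M_O = 272.7 kip·ft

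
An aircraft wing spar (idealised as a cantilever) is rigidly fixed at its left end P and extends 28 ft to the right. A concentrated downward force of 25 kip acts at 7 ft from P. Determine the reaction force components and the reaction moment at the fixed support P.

ΣF_x = 0: P_x = 0.
ΣF_y = 0: P_y − 25 = 0 → P_y = 25.00 kip.
ΣM about P: M_P − 25·7 = 0 → M_P = 175.0 kip·ft.

P_x = 0, P_y = 25.00 kip, M_P = 175.0 kip·ft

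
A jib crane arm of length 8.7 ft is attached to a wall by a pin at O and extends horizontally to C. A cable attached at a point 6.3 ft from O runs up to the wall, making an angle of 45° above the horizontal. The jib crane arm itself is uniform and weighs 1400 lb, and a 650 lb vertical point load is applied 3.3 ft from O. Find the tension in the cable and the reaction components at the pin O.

ΣM about O: T·sin45°·6.3 − 1400·4.35 − 650·3.3 = 0 → T = 8235/(6.3·0.707107) = 1848.58 ≈ 1849 lb.
ΣF_x = 0: O_x − T·cos45° = 0 → O_x = 1848.58 × 0.707107 = 1307 lb.
ΣF_y = 0: O_y + T·sin45° − 1400 − 650 = 0 → O_y = 2050 − 1848.58 × 0.707107 = 742.9 lb.

T = 1849 lb, O_x = 1307 lb, O_y = 742.9 lb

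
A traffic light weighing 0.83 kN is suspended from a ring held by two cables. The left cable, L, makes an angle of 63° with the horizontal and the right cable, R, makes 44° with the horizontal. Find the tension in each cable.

ΣF_x = 0: −T_L·cos63° + T_R·cos44° = 0 → T_R = 0.631121·T_L.
ΣF_y = 0: T_L·sin63° + T_R·sin44° = 0.83.
Substitute: T_L·(0.891007 + 0.631121·0.694658) = 0.83 → T_L = 0.624332 ≈ 0.6243 kN.
Then T_R = 0.631121 × 0.624332 = 0.3940 kN.

T_L = 0.6243 kN, T_R = 0.3940 kN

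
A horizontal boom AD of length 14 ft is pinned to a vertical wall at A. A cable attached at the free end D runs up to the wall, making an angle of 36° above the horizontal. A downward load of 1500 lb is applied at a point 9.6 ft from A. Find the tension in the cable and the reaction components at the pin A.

T = 1750 lb, A_x = 1416 lb, A_y = 471.4 lb

ΣM about A: T·sin36°·14 − 1500·9.6 = 0 → T = 14400/(14·0.587785) = 1749.91 ≈ 1750 lb.
ΣF_x = 0: A_x − T·cos36° = 0 → A_x = 1749.91 × 0.809017 = 1416 lb.
ΣF_y = 0: A_y + T·sin36° − 1500 = 0 → A_y = 1500 − 1749.91 × 0.587785 = 471.4 lb.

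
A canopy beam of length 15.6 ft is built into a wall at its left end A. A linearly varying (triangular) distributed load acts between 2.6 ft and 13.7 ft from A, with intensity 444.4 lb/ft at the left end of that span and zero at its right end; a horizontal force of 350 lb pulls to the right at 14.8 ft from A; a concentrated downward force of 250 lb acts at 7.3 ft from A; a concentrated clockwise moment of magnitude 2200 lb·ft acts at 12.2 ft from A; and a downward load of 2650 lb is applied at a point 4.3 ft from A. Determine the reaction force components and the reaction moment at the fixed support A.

Resultant of the triangular load: ½ × 444.4 × 11.1 = 2466.42 lb, acting at 6.3 ft from A (one-third of the span from the peak).
ΣF_x = 0: A_x + 350 = 0 → A_x = -350.0 lb.
ΣF_y = 0: A_y − ½·444.4·11.1 − 250 − 2650 = 0 → A_y = 5366 lb.
ΣM about A: M_A − (½·444.4·11.1)·6.3 − 250·7.3 − 2200 − 2650·4.3 = 0 → M_A = 30960 lb·ft.

A_x = -350.0 lb, A_y = 5366 lb, M_A = 30960 lb·ft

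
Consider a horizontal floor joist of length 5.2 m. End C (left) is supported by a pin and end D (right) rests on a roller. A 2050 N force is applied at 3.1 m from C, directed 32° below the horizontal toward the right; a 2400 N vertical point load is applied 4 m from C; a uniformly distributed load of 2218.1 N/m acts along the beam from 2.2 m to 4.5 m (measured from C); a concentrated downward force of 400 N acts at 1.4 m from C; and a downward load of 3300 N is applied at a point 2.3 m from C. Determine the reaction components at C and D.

Resultant of the distributed load: 2218.1 × 2.3 = 5101.63 N at 3.35 m from C.
Moments about C: D_y·5.2 − 2050·sin32°·3.1 − 2400·4 − (2218.1·2.3)·3.35 − 400·1.4 − 3300·2.3 = 0 → D_y = 38208.1/5.2 = 7347.71 ≈ 7348 N.
ΣF_y = 0: C_y + 7347.71 − 2050·sin32° − 2400 − 2218.1·2.3 − 400 − 3300 = 0 → C_y = 4940 N.
ΣF_x = 0: C_x + 2050·cos32° = 0 → C_x = -1738 N.

C_x = -1738 N, C_y = 4940 N, D_y = 7348 N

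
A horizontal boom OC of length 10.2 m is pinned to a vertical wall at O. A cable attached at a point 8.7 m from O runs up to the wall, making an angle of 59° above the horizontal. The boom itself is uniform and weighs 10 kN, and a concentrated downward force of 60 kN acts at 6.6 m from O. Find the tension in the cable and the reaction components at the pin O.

T = 59.94 kN, O_x = 30.87 kN, O_y = 18.62 kN

ΣM about O: T·sin59°·8.7 − 10·5.1 − 60·6.6 = 0 → T = 447/(8.7·0.857167) = 59.9408 ≈ 59.94 kN.
ΣF_x = 0: O_x − T·cos59° = 0 → O_x = 59.9408 × 0.515038 = 30.87 kN.
ΣF_y = 0: O_y + T·sin59° − 10 − 60 = 0 → O_y = 70 − 59.9408 × 0.857167 = 18.62 kN.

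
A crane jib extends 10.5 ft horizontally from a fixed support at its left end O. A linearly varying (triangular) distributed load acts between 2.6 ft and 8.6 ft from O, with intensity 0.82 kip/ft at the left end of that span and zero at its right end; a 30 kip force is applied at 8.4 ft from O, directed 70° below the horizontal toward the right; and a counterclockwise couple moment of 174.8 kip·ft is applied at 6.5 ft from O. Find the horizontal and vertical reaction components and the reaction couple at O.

O_x = -10.26 kip, O_y = 30.65 kip, M_O = 73.32 kip·ft

Resultant of the triangular load: ½ × 0.82 × 6 = 2.46 kip, acting at 4.6 ft from O (one-third of the span from the peak).
ΣF_x = 0: O_x + 30·cos70° = 0 → O_x = -10.26 kip.
ΣF_y = 0: O_y − ½·0.82·6 − 30·sin70° = 0 → O_y = 30.65 kip.
ΣM about O: M_O − (½·0.82·6)·4.6 − 30·sin70°·8.4 + 174.8 = 0 → M_O = 73.32 kip·ft.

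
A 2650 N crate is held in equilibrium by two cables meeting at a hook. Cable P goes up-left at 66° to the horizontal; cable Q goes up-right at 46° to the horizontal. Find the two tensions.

ΣF_x = 0: −T_P·cos66° + T_Q·cos46° = 0 → T_Q = 0.58552·T_P.
ΣF_y = 0: T_P·sin66° + T_Q·sin46° = 2650.
Substitute: T_P·(0.913545 + 0.58552·0.71934) = 2650 → T_P = 1985.42 ≈ 1985 N.
Then T_Q = 0.58552 × 1985.42 = 1163 N.

T_P = 1985 N, T_Q = 1163 N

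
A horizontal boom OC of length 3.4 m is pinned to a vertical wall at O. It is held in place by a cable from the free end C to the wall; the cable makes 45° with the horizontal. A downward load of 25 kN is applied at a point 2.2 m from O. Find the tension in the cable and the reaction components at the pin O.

T = 22.88 kN, O_x = 16.18 kN, O_y = 8.824 kN

ΣM about O: T·sin45°·3.4 − 25·2.2 = 0 → T = 55/(3.4·0.707107) = 22.877 ≈ 22.88 kN.
ΣF_x = 0: O_x − T·cos45° = 0 → O_x = 22.877 × 0.707107 = 16.18 kN.
ΣF_y = 0: O_y + T·sin45° − 25 = 0 → O_y = 25 − 22.877 × 0.707107 = 8.824 kN.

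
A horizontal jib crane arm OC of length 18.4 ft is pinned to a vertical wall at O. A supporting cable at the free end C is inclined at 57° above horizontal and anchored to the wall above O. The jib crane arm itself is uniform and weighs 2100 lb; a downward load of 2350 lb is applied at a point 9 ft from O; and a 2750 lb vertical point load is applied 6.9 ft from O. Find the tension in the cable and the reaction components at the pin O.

ΣM about O: T·sin57°·18.4 − 2100·9.2 − 2350·9 − 2750·6.9 = 0 → T = 59445/(18.4·0.838671) = 3852.17 ≈ 3852 lb.
ΣF_x = 0: O_x − T·cos57° = 0 → O_x = 3852.17 × 0.544639 = 2098 lb.
ΣF_y = 0: O_y + T·sin57° − 2100 − 2350 − 2750 = 0 → O_y = 7200 − 3852.17 × 0.838671 = 3969 lb.

T = 3852 lb, O_x = 2098 lb, O_y = 3969 lb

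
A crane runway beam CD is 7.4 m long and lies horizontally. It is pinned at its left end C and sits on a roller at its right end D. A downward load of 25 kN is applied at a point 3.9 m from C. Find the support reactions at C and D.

C_x = 0, C_y = 11.82 kN, D_y = 13.18 kN

Moments about C: D_y·7.4 − 25·3.9 = 0 → D_y = 97.5/7.4 = 13.1757 ≈ 13.18 kN.
ΣF_y = 0: C_y + 13.1757 − 25 = 0 → C_y = 11.82 kN.
ΣF_x = 0: no horizontal applied forces, so C_x = 0.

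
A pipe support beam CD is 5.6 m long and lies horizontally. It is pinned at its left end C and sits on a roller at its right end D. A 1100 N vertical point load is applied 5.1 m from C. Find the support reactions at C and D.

C_x = 0, C_y = 98.21 N, D_y = 1002 N

Taking moments about C: D_y·5.6 − 1100·5.1 = 0 → D_y = 5610/5.6 = 1001.79 ≈ 1002 N.
ΣF_y = 0: C_y + 1001.79 − 1100 = 0 → C_y = 98.21 N.
ΣF_x = 0: no horizontal applied forces, so C_x = 0.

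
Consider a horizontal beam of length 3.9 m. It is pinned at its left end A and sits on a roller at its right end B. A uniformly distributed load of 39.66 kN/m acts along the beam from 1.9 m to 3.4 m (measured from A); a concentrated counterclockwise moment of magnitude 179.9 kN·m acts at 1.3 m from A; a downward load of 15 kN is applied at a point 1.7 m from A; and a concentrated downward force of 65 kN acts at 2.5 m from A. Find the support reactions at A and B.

A_x = 0, A_y = 96.99 kN, B_y = 42.50 kN

Resultant of the distributed load: 39.66 × 1.5 = 59.49 kN at 2.65 m from A.
ΣM about A: B_y·3.9 − (39.66·1.5)·2.65 + 179.9 − 15·1.7 − 65·2.5 = 0 → B_y = 165.7485/3.9 = 42.4996 ≈ 42.50 kN.
ΣF_y = 0: A_y + 42.4996 − 39.66·1.5 − 15 − 65 = 0 → A_y = 96.99 kN.
ΣF_x = 0: no horizontal applied forces, so A_x = 0.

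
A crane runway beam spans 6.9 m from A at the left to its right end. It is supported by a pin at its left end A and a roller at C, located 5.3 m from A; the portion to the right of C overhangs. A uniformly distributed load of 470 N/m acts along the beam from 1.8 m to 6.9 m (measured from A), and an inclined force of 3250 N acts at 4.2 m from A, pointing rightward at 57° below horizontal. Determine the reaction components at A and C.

Resultant of the distributed load: 470 × 5.1 = 2397 N at 4.35 m from A.
Moments about A: C_y·5.3 − (470·5.1)·4.35 − 3250·sin57°·4.2 = 0 → C_y = 21874.8/5.3 = 4127.32 ≈ 4127 N.
ΣF_y = 0: A_y + 4127.32 − 470·5.1 − 3250·sin57° = 0 → A_y = 995.4 N.
ΣF_x = 0: A_x + 3250·cos57° = 0 → A_x = -1770 N.

A_x = -1770 N, A_y = 995.4 N, C_y = 4127 N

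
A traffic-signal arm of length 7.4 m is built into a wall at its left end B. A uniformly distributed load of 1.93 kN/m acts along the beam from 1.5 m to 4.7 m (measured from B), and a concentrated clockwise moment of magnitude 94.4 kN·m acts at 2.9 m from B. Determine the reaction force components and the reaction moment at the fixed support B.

B_x = 0, B_y = 6.176 kN, M_B = 113.5 kN·m

Resultant of the distributed load: 1.93 × 3.2 = 6.176 kN at 3.1 m from B.
ΣF_x = 0: B_x = 0.
ΣF_y = 0: B_y − 1.93·3.2 = 0 → B_y = 6.176 kN.
ΣM about B: M_B − (1.93·3.2)·3.1 − 94.4 = 0 → M_B = 113.5 kN·m.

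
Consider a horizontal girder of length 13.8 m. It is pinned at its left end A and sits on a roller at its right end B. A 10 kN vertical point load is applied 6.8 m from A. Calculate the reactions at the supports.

ΣM about A: B_y·13.8 − 10·6.8 = 0 → B_y = 68/13.8 = 4.92754 ≈ 4.928 kN.
ΣF_y = 0: A_y + 4.92754 − 10 = 0 → A_y = 5.072 kN.
ΣF_x = 0: no horizontal applied forces, so A_x = 0.

A_x = 0, A_y = 5.072 kN, B_y = 4.928 kN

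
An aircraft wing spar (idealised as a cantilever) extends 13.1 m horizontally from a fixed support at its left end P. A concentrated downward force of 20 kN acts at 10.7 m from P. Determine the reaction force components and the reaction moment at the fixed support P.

ΣF_x = 0: P_x = 0.
ΣF_y = 0: P_y − 20 = 0 → P_y = 20.00 kN.
ΣM about P: M_P − 20·10.7 = 0 → M_P = 214.0 kN·m.

P_x = 0, P_y = 20.00 kN, M_P = 214.0 kN·m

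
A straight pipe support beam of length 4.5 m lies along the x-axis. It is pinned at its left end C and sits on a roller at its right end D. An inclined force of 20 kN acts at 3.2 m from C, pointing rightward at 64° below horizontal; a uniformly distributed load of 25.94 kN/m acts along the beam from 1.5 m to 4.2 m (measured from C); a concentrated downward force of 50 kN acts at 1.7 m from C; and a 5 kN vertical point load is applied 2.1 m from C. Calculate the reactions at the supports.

Resultant of the distributed load: 25.94 × 2.7 = 70.038 kN at 2.85 m from C.
Taking moments about C: D_y·4.5 − 20·sin64°·3.2 − (25.94·2.7)·2.85 − 50·1.7 − 5·2.1 = 0 → D_y = 352.631/4.5 = 78.3624 ≈ 78.36 kN.
ΣF_y = 0: C_y + 78.3624 − 20·sin64° − 25.94·2.7 − 50 − 5 = 0 → C_y = 64.65 kN.
ΣF_x = 0: C_x + 20·cos64° = 0 → C_x = -8.767 kN.

C_x = -8.767 kN, C_y = 64.65 kN, D_y = 78.36 kN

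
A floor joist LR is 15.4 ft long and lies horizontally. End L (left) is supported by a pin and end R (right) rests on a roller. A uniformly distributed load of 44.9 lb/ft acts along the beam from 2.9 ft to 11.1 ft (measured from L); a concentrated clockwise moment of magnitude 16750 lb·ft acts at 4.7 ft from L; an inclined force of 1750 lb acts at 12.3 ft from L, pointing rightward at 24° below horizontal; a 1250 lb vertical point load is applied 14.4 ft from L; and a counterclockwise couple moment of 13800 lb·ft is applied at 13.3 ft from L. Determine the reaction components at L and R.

Resultant of the distributed load: 44.9 × 8.2 = 368.18 lb at 7 ft from L.
Taking moments about L: R_y·15.4 − (44.9·8.2)·7 − 16750 − 1750·sin24°·12.3 − 1250·14.4 + 13800 = 0 → R_y = 32282.3/15.4 = 2096.25 ≈ 2096 lb.
ΣF_y = 0: L_y + 2096.25 − 44.9·8.2 − 1750·sin24° − 1250 = 0 → L_y = 233.7 lb.
ΣF_x = 0: L_x + 1750·cos24° = 0 → L_x = -1599 lb.

L_x = -1599 lb, L_y = 233.7 lb, R_y = 2096 lb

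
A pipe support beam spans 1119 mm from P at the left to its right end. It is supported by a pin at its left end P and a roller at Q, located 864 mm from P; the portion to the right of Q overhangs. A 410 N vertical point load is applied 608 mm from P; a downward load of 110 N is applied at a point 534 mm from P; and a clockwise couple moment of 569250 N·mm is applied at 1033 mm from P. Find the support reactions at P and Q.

P_x = 0, P_y = -495.4 N, Q_y = 1015 N

Moments about P: Q_y·864 − 410·608 − 110·534 − 569250 = 0 → Q_y = 877270/864 = 1015.36 ≈ 1015 N.
ΣF_y = 0: P_y + 1015.36 − 410 − 110 = 0 → P_y = -495.4 N.
ΣF_x = 0: no horizontal applied forces, so P_x = 0.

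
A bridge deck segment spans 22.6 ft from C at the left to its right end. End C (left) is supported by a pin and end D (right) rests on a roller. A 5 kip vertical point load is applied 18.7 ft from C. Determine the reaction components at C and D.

C_x = 0, C_y = 0.8628 kip, D_y = 4.137 kip

Taking moments about C: D_y·22.6 − 5·18.7 = 0 → D_y = 93.5/22.6 = 4.13717 ≈ 4.137 kip.
ΣF_y = 0: C_y + 4.13717 − 5 = 0 → C_y = 0.8628 kip.
ΣF_x = 0: no horizontal applied forces, so C_x = 0.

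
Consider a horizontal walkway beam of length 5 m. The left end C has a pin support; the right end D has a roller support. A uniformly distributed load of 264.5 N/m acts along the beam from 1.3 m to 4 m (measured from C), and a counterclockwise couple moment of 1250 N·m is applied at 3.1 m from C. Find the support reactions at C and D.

C_x = 0, C_y = 585.7 N, D_y = 128.5 N

Resultant of the distributed load: 264.5 × 2.7 = 714.15 N at 2.65 m from C.
Taking moments about C: D_y·5 − (264.5·2.7)·2.65 + 1250 = 0 → D_y = 642.4975/5 = 128.499 ≈ 128.5 N.
ΣF_y = 0: C_y + 128.499 − 264.5·2.7 = 0 → C_y = 585.7 N.
ΣF_x = 0: no horizontal applied forces, so C_x = 0.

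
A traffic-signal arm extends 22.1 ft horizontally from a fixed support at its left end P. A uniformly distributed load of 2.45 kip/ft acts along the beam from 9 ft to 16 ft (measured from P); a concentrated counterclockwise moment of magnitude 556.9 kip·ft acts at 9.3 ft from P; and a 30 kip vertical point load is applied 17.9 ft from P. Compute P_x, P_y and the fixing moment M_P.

P_x = 0, P_y = 47.15 kip, M_P = 194.5 kip·ft

Resultant of the distributed load: 2.45 × 7 = 17.15 kip at 12.5 ft from P.
ΣF_x = 0: P_x = 0.
ΣF_y = 0: P_y − 2.45·7 − 30 = 0 → P_y = 47.15 kip.
ΣM about P: M_P − (2.45·7)·12.5 + 556.9 − 30·17.9 = 0 → M_P = 194.5 kip·ft.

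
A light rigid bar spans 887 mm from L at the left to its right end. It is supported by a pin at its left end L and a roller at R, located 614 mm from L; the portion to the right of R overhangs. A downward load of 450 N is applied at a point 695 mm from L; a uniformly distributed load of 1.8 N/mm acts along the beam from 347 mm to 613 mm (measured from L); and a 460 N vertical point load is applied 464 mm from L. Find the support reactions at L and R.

Resultant of the distributed load: 1.8 × 266 = 478.8 N at 480 mm from L.
Taking moments about L: R_y·614 − 450·695 − (1.8·266)·480 − 460·464 = 0 → R_y = 756014/614 = 1231.29 ≈ 1231 N.
ΣF_y = 0: L_y + 1231.29 − 450 − 1.8·266 − 460 = 0 → L_y = 157.5 N.
ΣF_x = 0: no horizontal applied forces, so L_x = 0.

L_x = 0, L_y = 157.5 N, R_y = 1231 N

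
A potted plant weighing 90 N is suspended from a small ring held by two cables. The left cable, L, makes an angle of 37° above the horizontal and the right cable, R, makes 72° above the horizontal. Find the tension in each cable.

ΣF_x = 0: −T_L·cos37° + T_R·cos72° = 0 → T_R = 2.58444·T_L.
ΣF_y = 0: T_L·sin37° + T_R·sin72° = 90.
Substitute: T_L·(0.601815 + 2.58444·0.951057) = 90 → T_L = 29.414 ≈ 29.41 N.
Then T_R = 2.58444 × 29.414 = 76.02 N.

T_L = 29.41 N, T_R = 76.02 N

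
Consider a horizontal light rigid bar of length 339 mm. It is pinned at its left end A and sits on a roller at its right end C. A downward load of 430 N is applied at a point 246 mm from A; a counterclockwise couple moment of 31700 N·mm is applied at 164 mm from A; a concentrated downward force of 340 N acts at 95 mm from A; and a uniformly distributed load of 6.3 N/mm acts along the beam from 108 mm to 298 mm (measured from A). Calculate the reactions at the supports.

A_x = 0, A_y = 936.4 N, C_y = 1031 N

Resultant of the distributed load: 6.3 × 190 = 1197 N at 203 mm from A.
Moments about A: C_y·339 − 430·246 + 31700 − 340·95 − (6.3·190)·203 = 0 → C_y = 349371/339 = 1030.59 ≈ 1031 N.
ΣF_y = 0: A_y + 1030.59 − 430 − 340 − 6.3·190 = 0 → A_y = 936.4 N.
ΣF_x = 0: no horizontal applied forces, so A_x = 0.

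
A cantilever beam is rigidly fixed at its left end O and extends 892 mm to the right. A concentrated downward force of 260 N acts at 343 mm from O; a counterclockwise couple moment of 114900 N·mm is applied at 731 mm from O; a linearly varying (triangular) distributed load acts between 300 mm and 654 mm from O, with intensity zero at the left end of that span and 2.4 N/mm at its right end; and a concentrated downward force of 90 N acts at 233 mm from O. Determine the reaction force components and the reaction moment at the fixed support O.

Resultant of the triangular load: ½ × 2.4 × 354 = 424.8 N, acting at 536 mm from O (one-third of the span from the peak).
ΣF_x = 0: O_x = 0.
ΣF_y = 0: O_y − 260 − ½·2.4·354 − 90 = 0 → O_y = 774.8 N.
ΣM about O: M_O − 260·343 + 114900 − (½·2.4·354)·536 − 90·233 = 0 → M_O = 222900 N·mm.

O_x = 0, O_y = 774.8 N, M_O = 222900 N·mm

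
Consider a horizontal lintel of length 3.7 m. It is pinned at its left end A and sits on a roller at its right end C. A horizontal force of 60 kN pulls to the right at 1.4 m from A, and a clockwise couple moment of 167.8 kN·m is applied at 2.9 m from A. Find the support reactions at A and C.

A_x = -60.00 kN, A_y = -45.35 kN, C_y = 45.35 kN

ΣM about A: C_y·3.7 − 167.8 = 0 → C_y = 167.8/3.7 = 45.3514 ≈ 45.35 kN.
ΣF_y = 0: A_y + 45.3514  = 0 → A_y = -45.35 kN.
ΣF_x = 0: A_x + 60 = 0 → A_x = -60.00 kN.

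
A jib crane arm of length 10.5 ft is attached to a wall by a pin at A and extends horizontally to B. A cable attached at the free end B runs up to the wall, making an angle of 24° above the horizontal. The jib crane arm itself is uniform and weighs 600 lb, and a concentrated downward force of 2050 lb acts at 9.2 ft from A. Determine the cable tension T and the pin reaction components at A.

T = 5154 lb, A_x = 4708 lb, A_y = 553.8 lb

ΣM about A: T·sin24°·10.5 − 600·5.25 − 2050·9.2 = 0 → T = 22010/(10.5·0.406737) = 5153.68 ≈ 5154 lb.
ΣF_x = 0: A_x − T·cos24° = 0 → A_x = 5153.68 × 0.913545 = 4708 lb.
ΣF_y = 0: A_y + T·sin24° − 600 − 2050 = 0 → A_y = 2650 − 5153.68 × 0.406737 = 553.8 lb.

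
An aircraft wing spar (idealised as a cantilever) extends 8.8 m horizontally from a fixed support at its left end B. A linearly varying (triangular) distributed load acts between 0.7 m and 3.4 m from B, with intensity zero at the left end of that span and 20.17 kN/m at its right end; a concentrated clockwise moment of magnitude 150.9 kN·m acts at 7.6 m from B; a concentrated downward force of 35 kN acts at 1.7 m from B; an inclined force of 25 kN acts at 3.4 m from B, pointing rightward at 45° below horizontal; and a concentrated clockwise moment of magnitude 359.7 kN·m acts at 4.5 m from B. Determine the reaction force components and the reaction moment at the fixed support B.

Resultant of the triangular load: ½ × 20.17 × 2.7 = 27.2295 kN, acting at 2.5 m from B (one-third of the span from the peak).
ΣF_x = 0: B_x + 25·cos45° = 0 → B_x = -17.68 kN.
ΣF_y = 0: B_y − ½·20.17·2.7 − 35 − 25·sin45° = 0 → B_y = 79.91 kN.
ΣM about B: M_B − (½·20.17·2.7)·2.5 − 150.9 − 35·1.7 − 25·sin45°·3.4 − 359.7 = 0 → M_B = 698.3 kN·m.

B_x = -17.68 kN, B_y = 79.91 kN, M_B = 698.3 kN·m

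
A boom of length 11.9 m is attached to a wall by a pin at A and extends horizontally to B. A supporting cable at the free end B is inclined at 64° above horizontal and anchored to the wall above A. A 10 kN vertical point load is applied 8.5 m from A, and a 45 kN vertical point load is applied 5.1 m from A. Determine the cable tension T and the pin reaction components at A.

T = 29.40 kN, A_x = 12.89 kN, A_y = 28.57 kN

ΣM about A: T·sin64°·11.9 − 10·8.5 − 45·5.1 = 0 → T = 314.5/(11.9·0.898794) = 29.4045 ≈ 29.40 kN.
ΣF_x = 0: A_x − T·cos64° = 0 → A_x = 29.4045 × 0.438371 = 12.89 kN.
ΣF_y = 0: A_y + T·sin64° − 10 − 45 = 0 → A_y = 55 − 29.4045 × 0.898794 = 28.57 kN.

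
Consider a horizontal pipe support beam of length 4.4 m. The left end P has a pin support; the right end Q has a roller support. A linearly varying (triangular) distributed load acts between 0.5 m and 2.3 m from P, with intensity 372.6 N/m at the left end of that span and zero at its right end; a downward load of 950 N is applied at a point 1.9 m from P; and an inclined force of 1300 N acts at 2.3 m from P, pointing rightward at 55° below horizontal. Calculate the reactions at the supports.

P_x = -745.6 N, P_y = 1300 N, Q_y = 1051 N

Resultant of the triangular load: ½ × 372.6 × 1.8 = 335.34 N, acting at 1.1 m from P (one-third of the span from the peak).
Moments about P: Q_y·4.4 − (½·372.6·1.8)·1.1 − 950·1.9 − 1300·sin55°·2.3 = 0 → Q_y = 4623.14/4.4 = 1050.71 ≈ 1051 N.
ΣF_y = 0: P_y + 1050.71 − ½·372.6·1.8 − 950 − 1300·sin55° = 0 → P_y = 1300 N.
ΣF_x = 0: P_x + 1300·cos55° = 0 → P_x = -745.6 N.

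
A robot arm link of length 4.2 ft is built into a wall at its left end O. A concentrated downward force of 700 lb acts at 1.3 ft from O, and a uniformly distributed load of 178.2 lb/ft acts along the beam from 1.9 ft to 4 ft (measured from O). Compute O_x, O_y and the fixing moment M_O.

O_x = 0, O_y = 1074 lb, M_O = 2014 lb·ft

Resultant of the distributed load: 178.2 × 2.1 = 374.22 lb at 2.95 ft from O.
ΣF_x = 0: O_x = 0.
ΣF_y = 0: O_y − 700 − 178.2·2.1 = 0 → O_y = 1074 lb.
ΣM about O: M_O − 700·1.3 − (178.2·2.1)·2.95 = 0 → M_O = 2014 lb·ft.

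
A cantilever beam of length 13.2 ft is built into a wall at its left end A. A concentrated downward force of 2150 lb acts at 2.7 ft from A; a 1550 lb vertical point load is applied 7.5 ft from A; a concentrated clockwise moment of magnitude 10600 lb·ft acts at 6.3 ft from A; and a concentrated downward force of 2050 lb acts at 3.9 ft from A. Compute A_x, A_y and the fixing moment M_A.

ΣF_x = 0: A_x = 0.
ΣF_y = 0: A_y − 2150 − 1550 − 2050 = 0 → A_y = 5750 lb.
ΣM about A: M_A − 2150·2.7 − 1550·7.5 − 10600 − 2050·3.9 = 0 → M_A = 36020 lb·ft.

A_x = 0, A_y = 5750 lb, M_A = 36020 lb·ft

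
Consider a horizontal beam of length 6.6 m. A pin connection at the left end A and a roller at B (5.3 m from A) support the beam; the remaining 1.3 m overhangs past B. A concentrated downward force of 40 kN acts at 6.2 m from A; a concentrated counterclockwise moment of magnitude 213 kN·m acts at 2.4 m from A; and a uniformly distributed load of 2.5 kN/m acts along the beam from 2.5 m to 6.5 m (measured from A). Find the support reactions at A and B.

A_x = 0, A_y = 34.91 kN, B_y = 15.09 kN

Resultant of the distributed load: 2.5 × 4 = 10 kN at 4.5 m from A.
ΣM about A: B_y·5.3 − 40·6.2 + 213 − (2.5·4)·4.5 = 0 → B_y = 80/5.3 = 15.0943 ≈ 15.09 kN.
ΣF_y = 0: A_y + 15.0943 − 40 − 2.5·4 = 0 → A_y = 34.91 kN.
ΣF_x = 0: no horizontal applied forces, so A_x = 0.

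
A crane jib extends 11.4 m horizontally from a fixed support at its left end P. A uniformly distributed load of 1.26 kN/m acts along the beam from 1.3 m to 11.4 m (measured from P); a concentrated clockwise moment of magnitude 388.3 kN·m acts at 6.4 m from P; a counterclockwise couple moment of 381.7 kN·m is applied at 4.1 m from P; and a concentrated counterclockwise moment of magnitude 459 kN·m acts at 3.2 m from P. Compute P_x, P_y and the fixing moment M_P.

P_x = 0, P_y = 12.73 kN, M_P = -371.6 kN·m

Resultant of the distributed load: 1.26 × 10.1 = 12.726 kN at 6.35 m from P.
ΣF_x = 0: P_x = 0.
ΣF_y = 0: P_y − 1.26·10.1 = 0 → P_y = 12.73 kN.
ΣM about P: M_P − (1.26·10.1)·6.35 − 388.3 + 381.7 + 459 = 0 → M_P = -371.6 kN·m.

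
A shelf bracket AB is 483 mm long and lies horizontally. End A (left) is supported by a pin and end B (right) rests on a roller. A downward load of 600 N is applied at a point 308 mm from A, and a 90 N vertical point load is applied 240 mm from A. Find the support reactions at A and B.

ΣM about A: B_y·483 − 600·308 − 90·240 = 0 → B_y = 206400/483 = 427.329 ≈ 427.3 N.
ΣF_y = 0: A_y + 427.329 − 600 − 90 = 0 → A_y = 262.7 N.
ΣF_x = 0: no horizontal applied forces, so A_x = 0.

A_x = 0, A_y = 262.7 N, B_y = 427.3 N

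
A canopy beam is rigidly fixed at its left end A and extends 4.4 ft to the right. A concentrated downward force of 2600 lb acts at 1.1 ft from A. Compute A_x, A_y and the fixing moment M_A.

A_x = 0, A_y = 2600 lb, M_A = 2860 lb·ft

ΣF_x = 0: A_x = 0.
ΣF_y = 0: A_y − 2600 = 0 → A_y = 2600 lb.
ΣM about A: M_A − 2600·1.1 = 0 → M_A = 2860 lb·ft.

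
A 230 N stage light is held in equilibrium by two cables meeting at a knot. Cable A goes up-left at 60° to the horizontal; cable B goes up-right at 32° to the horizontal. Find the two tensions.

T_A = 195.2 N, T_B = 115.1 N

ΣF_x = 0: −T_A·cos60° + T_B·cos32° = 0 → T_B = 0.589589·T_A.
ΣF_y = 0: T_A·sin60° + T_B·sin32° = 230.
Substitute: T_A·(0.866025 + 0.589589·0.529919) = 230 → T_A = 195.17 ≈ 195.2 N.
Then T_B = 0.589589 × 195.17 = 115.1 N.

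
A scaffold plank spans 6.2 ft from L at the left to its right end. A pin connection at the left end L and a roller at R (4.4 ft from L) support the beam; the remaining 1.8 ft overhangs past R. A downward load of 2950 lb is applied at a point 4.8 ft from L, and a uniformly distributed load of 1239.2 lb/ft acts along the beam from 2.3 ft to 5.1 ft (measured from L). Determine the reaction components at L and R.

Resultant of the distributed load: 1239.2 × 2.8 = 3469.76 lb at 3.7 ft from L.
Moments about L: R_y·4.4 − 2950·4.8 − (1239.2·2.8)·3.7 = 0 → R_y = 26998.112/4.4 = 6135.93 ≈ 6136 lb.
ΣF_y = 0: L_y + 6135.93 − 2950 − 1239.2·2.8 = 0 → L_y = 283.8 lb.
ΣF_x = 0: no horizontal applied forces, so L_x = 0.

L_x = 0, L_y = 283.8 lb, R_y = 6136 lb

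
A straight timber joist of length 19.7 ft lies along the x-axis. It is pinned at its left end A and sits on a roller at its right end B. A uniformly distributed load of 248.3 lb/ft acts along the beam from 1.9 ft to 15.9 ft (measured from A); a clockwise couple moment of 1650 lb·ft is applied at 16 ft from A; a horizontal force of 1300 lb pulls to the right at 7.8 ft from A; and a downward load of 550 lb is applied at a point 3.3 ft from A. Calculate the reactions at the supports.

Resultant of the distributed load: 248.3 × 14 = 3476.2 lb at 8.9 ft from A.
ΣM about A: B_y·19.7 − (248.3·14)·8.9 − 1650 − 550·3.3 = 0 → B_y = 34403.18/19.7 = 1746.35 ≈ 1746 lb.
ΣF_y = 0: A_y + 1746.35 − 248.3·14 − 550 = 0 → A_y = 2280 lb.
ΣF_x = 0: A_x + 1300 = 0 → A_x = -1300 lb.

A_x = -1300 lb, A_y = 2280 lb, B_y = 1746 lb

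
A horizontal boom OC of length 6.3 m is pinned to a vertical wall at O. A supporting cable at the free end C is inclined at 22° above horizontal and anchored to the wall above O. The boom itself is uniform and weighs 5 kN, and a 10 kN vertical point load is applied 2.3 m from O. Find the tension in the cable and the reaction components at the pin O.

T = 16.42 kN, O_x = 15.22 kN, O_y = 8.849 kN

ΣM about O: T·sin22°·6.3 − 5·3.15 − 10·2.3 = 0 → T = 38.75/(6.3·0.374607) = 16.4193 ≈ 16.42 kN.
ΣF_x = 0: O_x − T·cos22° = 0 → O_x = 16.4193 × 0.927184 = 15.22 kN.
ΣF_y = 0: O_y + T·sin22° − 5 − 10 = 0 → O_y = 15 − 16.4193 × 0.374607 = 8.849 kN.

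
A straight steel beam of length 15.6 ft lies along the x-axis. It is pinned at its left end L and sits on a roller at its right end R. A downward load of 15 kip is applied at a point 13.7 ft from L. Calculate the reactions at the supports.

L_x = 0, L_y = 1.827 kip, R_y = 13.17 kip

ΣM about L: R_y·15.6 − 15·13.7 = 0 → R_y = 205.5/15.6 = 13.1731 ≈ 13.17 kip.
ΣF_y = 0: L_y + 13.1731 − 15 = 0 → L_y = 1.827 kip.
ΣF_x = 0: no horizontal applied forces, so L_x = 0.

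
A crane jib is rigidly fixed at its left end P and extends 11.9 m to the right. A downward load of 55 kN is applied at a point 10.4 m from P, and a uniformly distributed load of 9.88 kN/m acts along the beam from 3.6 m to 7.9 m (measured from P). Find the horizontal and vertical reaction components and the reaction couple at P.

Resultant of the distributed load: 9.88 × 4.3 = 42.484 kN at 5.75 m from P.
ΣF_x = 0: P_x = 0.
ΣF_y = 0: P_y − 55 − 9.88·4.3 = 0 → P_y = 97.48 kN.
ΣM about P: M_P − 55·10.4 − (9.88·4.3)·5.75 = 0 → M_P = 816.3 kN·m.

P_x = 0, P_y = 97.48 kN, M_P = 816.3 kN·m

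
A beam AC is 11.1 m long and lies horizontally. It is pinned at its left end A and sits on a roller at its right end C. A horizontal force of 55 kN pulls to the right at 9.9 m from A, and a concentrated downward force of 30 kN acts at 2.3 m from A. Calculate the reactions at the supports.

ΣM about A: C_y·11.1 − 30·2.3 = 0 → C_y = 69/11.1 = 6.21622 ≈ 6.216 kN.
ΣF_y = 0: A_y + 6.21622 − 30 = 0 → A_y = 23.78 kN.
ΣF_x = 0: A_x + 55 = 0 → A_x = -55.00 kN.

A_x = -55.00 kN, A_y = 23.78 kN, C_y = 6.216 kN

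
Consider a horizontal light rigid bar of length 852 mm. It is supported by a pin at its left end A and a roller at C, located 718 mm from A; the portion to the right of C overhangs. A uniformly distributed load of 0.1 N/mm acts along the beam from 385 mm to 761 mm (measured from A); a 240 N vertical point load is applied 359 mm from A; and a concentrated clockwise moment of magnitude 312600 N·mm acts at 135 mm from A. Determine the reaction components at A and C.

Resultant of the distributed load: 0.1 × 376 = 37.6 N at 573 mm from A.
ΣM about A: C_y·718 − (0.1·376)·573 − 240·359 − 312600 = 0 → C_y = 420304.8/718 = 585.383 ≈ 585.4 N.
ΣF_y = 0: A_y + 585.383 − 0.1·376 − 240 = 0 → A_y = -307.8 N.
ΣF_x = 0: no horizontal applied forces, so A_x = 0.

A_x = 0, A_y = -307.8 N, C_y = 585.4 N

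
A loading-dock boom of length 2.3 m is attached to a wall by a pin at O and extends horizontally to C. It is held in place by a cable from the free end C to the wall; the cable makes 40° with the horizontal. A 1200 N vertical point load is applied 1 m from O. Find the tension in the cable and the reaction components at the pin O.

T = 811.7 N, O_x = 621.8 N, O_y = 678.3 N

ΣM about O: T·sin40°·2.3 − 1200·1 = 0 → T = 1200/(2.3·0.642788) = 811.682 ≈ 811.7 N.
ΣF_x = 0: O_x − T·cos40° = 0 → O_x = 811.682 × 0.766044 = 621.8 N.
ΣF_y = 0: O_y + T·sin40° − 1200 = 0 → O_y = 1200 − 811.682 × 0.642788 = 678.3 N.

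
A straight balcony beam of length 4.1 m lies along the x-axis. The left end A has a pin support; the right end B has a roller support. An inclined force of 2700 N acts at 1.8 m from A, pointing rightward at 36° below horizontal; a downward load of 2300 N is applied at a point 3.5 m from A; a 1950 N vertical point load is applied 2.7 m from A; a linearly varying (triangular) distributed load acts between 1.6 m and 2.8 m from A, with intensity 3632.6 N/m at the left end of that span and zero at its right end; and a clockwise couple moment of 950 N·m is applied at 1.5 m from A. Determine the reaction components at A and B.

Resultant of the triangular load: ½ × 3632.6 × 1.2 = 2179.56 N, acting at 2 m from A (one-third of the span from the peak).
Moments about A: B_y·4.1 − 2700·sin36°·1.8 − 2300·3.5 − 1950·2.7 − (½·3632.6·1.2)·2 − 950 = 0 → B_y = 21480.8/4.1 = 5239.22 ≈ 5239 N.
ΣF_y = 0: A_y + 5239.22 − 2700·sin36° − 2300 − 1950 − ½·3632.6·1.2 = 0 → A_y = 2777 N.
ΣF_x = 0: A_x + 2700·cos36° = 0 → A_x = -2184 N.

A_x = -2184 N, A_y = 2777 N, B_y = 5239 N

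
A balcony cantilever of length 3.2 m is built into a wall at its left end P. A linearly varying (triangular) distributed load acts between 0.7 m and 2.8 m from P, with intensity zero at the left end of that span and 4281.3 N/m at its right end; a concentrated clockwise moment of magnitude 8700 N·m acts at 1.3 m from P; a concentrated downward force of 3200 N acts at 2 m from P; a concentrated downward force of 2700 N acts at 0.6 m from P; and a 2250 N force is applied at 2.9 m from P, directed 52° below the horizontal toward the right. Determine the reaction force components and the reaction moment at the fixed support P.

P_x = -1385 N, P_y = 12170 N, M_P = 31300 N·m

Resultant of the triangular load: ½ × 4281.3 × 2.1 = 4495.365 N, acting at 2.1 m from P (one-third of the span from the peak).
ΣF_x = 0: P_x + 2250·cos52° = 0 → P_x = -1385 N.
ΣF_y = 0: P_y − ½·4281.3·2.1 − 3200 − 2700 − 2250·sin52° = 0 → P_y = 12170 N.
ΣM about P: M_P − (½·4281.3·2.1)·2.1 − 8700 − 3200·2 − 2700·0.6 − 2250·sin52°·2.9 = 0 → M_P = 31300 N·m.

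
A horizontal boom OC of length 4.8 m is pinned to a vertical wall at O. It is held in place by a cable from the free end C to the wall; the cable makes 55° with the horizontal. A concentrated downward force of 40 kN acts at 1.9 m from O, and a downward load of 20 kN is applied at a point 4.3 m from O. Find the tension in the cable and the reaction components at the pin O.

ΣM about O: T·sin55°·4.8 − 40·1.9 − 20·4.3 = 0 → T = 162/(4.8·0.819152) = 41.2011 ≈ 41.20 kN.
ΣF_x = 0: O_x − T·cos55° = 0 → O_x = 41.2011 × 0.573576 = 23.63 kN.
ΣF_y = 0: O_y + T·sin55° − 40 − 20 = 0 → O_y = 60 − 41.2011 × 0.819152 = 26.25 kN.

T = 41.20 kN, O_x = 23.63 kN, O_y = 26.25 kN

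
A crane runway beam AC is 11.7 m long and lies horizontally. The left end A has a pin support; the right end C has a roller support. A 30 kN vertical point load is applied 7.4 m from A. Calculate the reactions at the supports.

A_x = 0, A_y = 11.03 kN, C_y = 18.97 kN

Taking moments about A: C_y·11.7 − 30·7.4 = 0 → C_y = 222/11.7 = 18.9744 ≈ 18.97 kN.
ΣF_y = 0: A_y + 18.9744 − 30 = 0 → A_y = 11.03 kN.
ΣF_x = 0: no horizontal applied forces, so A_x = 0.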